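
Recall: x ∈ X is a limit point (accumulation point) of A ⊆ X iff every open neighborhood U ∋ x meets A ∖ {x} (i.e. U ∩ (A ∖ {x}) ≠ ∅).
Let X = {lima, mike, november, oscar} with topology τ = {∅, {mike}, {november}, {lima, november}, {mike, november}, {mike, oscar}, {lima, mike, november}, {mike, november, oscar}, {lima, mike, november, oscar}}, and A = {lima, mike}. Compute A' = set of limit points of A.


A' = {oscar}

For each x ∈ X, list the open sets U ∈ τ with x ∈ U, then check whether U ∩ (A ∖ {x}) ≠ ∅ for every such U.
  x = lima: open {lima, november} ∋ x has {lima, november} ∩ (A ∖ {lima}) = ∅, so x is NOT a limit point.
  x = mike: open {mike} ∋ x has {mike} ∩ (A ∖ {mike}) = ∅, so x is NOT a limit point.
  x = november: open {november} ∋ x has {november} ∩ (A ∖ {november}) = ∅, so x is NOT a limit point.
  x = oscar: opens ∋ x are {mike, oscar}, {mike, november, oscar}, {lima, mike, november, oscar}; each meets A ∖ {oscar}, so x IS a limit point.
Collecting: A' = {oscar}.


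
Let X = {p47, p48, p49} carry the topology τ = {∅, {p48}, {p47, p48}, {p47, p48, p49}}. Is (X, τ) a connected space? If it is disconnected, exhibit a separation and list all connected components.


(X, τ) is connected.

Find clopen sets (U ∈ τ with X ∖ U ∈ τ):
  U = ∅, X ∖ U = {p47, p48, p49} — both open, so U is clopen.
  U = {p47, p48, p49}, X ∖ U = ∅ — both open, so U is clopen.
Only trivial clopens (∅ and X) exist, so (X, τ) is connected.
Compute connected components by grouping points that agree on all clopens:
  component: {p47, p48, p49}


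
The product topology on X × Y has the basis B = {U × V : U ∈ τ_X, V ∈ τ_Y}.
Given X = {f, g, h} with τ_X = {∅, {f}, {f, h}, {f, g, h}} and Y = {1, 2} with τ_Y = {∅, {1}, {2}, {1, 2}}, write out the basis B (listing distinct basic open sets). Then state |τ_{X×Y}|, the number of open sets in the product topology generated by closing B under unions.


Basis B = {∅ × ∅, {f} × {1}, {f} × {2}, {f} × {1, 2}, {f, h} × {1}, {f, h} × {2}, {f, g, h} × {1}, {f, g, h} × {2}, {f, h} × {1, 2}, {f, g, h} × {1, 2}}; |τ_{X×Y}| = 16.

Enumerate products U × V with U ∈ τ_X, V ∈ τ_Y (deduplicated):
  ∅ × ∅ = {} (∅)
  {f} × {1} = {(f,1)}
  {f} × {2} = {(f,2)}
  {f} × {1, 2} = {(f,1), (f,2)}
  {f, h} × {1} = {(f,1), (h,1)}
  {f, h} × {2} = {(f,2), (h,2)}
  {f, g, h} × {1} = {(f,1), (g,1), (h,1)}
  {f, g, h} × {2} = {(f,2), (g,2), (h,2)}
  {f, h} × {1, 2} = {(f,1), (f,2), (h,1), (h,2)}
  {f, g, h} × {1, 2} = {(f,1), (f,2), (g,1), (g,2), (h,1), (h,2)}
These 10 distinct sets form the basis B.
Close under arbitrary unions to get τ_{X×Y}; counting gives |τ_{X×Y}| = 16.


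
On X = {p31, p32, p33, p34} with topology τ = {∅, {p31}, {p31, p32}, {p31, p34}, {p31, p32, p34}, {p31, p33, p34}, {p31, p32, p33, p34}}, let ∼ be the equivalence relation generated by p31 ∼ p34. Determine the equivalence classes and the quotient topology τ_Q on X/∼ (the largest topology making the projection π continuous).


X/∼ = {[p31=p34], [p32], [p33]}; |τ_Q| = 5.

Equivalence classes: [p31=p34], [p32], [p33].
Quotient map π: X → X/∼ sends p31 ↦ [p31=p34], p32 ↦ [p32], p33 ↦ [p33], p34 ↦ [p31=p34].
For each subset V ⊆ X/∼, compute π^{-1}(V) ⊆ X and check whether π^{-1}(V) ∈ τ. V is open in τ_Q iff π^{-1}(V) ∈ τ.
  V = {}: π^{-1}(V) = ∅ ∈ τ ✓.
  V = {[p31=p34]}: π^{-1}(V) = {p31, p34} ∈ τ ✓.
  V = {[p32]}: π^{-1}(V) = {p32} ∉ τ ✗.
  V = {[p31=p34], [p32]}: π^{-1}(V) = {p31, p32, p34} ∈ τ ✓.
  V = {[p33]}: π^{-1}(V) = {p33} ∉ τ ✗.
  V = {[p31=p34], [p33]}: π^{-1}(V) = {p31, p33, p34} ∈ τ ✓.
  V = {[p32], [p33]}: π^{-1}(V) = {p32, p33} ∉ τ ✗.
  V = {[p31=p34], [p32], [p33]}: π^{-1}(V) = {p31, p32, p33, p34} ∈ τ ✓.
Open sets in the quotient: τ_Q = {{}, {[p31=p34]}, {[p31=p34], [p32]}, {[p31=p34], [p33]}, {[p31=p34], [p32], [p33]}} (5 elements).


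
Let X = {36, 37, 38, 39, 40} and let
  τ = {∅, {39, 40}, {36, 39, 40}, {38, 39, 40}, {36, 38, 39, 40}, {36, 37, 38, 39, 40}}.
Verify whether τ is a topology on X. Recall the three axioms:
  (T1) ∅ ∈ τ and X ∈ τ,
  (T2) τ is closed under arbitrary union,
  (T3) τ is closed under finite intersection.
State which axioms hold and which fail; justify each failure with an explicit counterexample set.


τ IS a topology on X.

Axiom (T1): ∅ ∈ τ? Yes; X ∈ τ? Yes.
Axiom (T2/T3): check pairwise unions and intersections of members of τ.
All pairwise intersections and unions checked — each lies in τ. Therefore τ satisfies (T1), (T2), (T3): it IS a topology on X.


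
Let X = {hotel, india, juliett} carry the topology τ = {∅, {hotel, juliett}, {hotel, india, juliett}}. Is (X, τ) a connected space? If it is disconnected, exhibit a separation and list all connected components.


(X, τ) is connected.

Find clopen sets (U ∈ τ with X ∖ U ∈ τ):
  U = ∅, X ∖ U = {hotel, india, juliett} — both open, so U is clopen.
  U = {hotel, india, juliett}, X ∖ U = ∅ — both open, so U is clopen.
Only trivial clopens (∅ and X) exist, so (X, τ) is connected.
Compute connected components by grouping points that agree on all clopens:
  component: {hotel, india, juliett}


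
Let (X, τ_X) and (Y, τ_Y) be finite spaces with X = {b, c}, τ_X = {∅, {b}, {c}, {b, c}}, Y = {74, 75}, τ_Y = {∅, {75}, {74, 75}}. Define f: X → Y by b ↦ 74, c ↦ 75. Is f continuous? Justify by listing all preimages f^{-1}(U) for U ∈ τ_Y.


f IS continuous.

Compute f^{-1}(U) for each U ∈ τ_Y:
  U = ∅: f^{-1}(U) = ∅ ∈ τ_X ✓.
  U = {75}: f^{-1}(U) = {c} ∈ τ_X ✓.
  U = {74, 75}: f^{-1}(U) = {b, c} ∈ τ_X ✓.
Every preimage lies in τ_X, so f IS continuous.


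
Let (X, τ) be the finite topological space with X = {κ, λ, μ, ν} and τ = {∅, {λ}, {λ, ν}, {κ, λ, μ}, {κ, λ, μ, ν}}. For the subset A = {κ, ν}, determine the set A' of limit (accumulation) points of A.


A' = {μ}

For each x ∈ X, list the open sets U ∈ τ with x ∈ U, then check whether U ∩ (A ∖ {x}) ≠ ∅ for every such U.
  x = κ: open {κ, λ, μ} ∋ x has {κ, λ, μ} ∩ (A ∖ {κ}) = ∅, so x is NOT a limit point.
  x = λ: open {λ} ∋ x has {λ} ∩ (A ∖ {λ}) = ∅, so x is NOT a limit point.
  x = μ: opens ∋ x are {κ, λ, μ}, {κ, λ, μ, ν}; each meets A ∖ {μ}, so x IS a limit point.
  x = ν: open {λ, ν} ∋ x has {λ, ν} ∩ (A ∖ {ν}) = ∅, so x is NOT a limit point.
Collecting: A' = {μ}.


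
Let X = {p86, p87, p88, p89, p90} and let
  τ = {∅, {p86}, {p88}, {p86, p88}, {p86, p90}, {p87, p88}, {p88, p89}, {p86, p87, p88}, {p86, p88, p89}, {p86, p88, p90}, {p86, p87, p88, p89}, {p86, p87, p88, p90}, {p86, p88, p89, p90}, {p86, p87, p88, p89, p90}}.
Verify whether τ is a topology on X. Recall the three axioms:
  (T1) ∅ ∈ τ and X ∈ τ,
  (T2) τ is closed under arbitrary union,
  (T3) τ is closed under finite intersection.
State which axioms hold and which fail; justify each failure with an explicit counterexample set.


τ is NOT a topology on X.

Axiom (T1): ∅ ∈ τ? Yes; X ∈ τ? Yes.
Axiom (T2/T3): check pairwise unions and intersections of members of τ.
Counterexample for (T2): {p87, p88} ∪ {p88, p89} = {p87, p88, p89} ∉ τ. Therefore τ is NOT a topology.


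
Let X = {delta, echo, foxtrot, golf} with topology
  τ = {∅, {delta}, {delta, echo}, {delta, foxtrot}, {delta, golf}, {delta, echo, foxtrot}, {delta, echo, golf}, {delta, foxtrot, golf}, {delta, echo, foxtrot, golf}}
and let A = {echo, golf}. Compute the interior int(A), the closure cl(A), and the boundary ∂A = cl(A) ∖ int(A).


int(A) = ∅, cl(A) = {echo, golf}, ∂A = {echo, golf}.

Closed sets in (X, τ) are complements of opens:
  closed(X, τ) = {∅, {echo}, {foxtrot}, {golf}, {echo, foxtrot}, {echo, golf}, {foxtrot, golf}, {echo, foxtrot, golf}, {delta, echo, foxtrot, golf}}.
int(A) = ⋃ {U ∈ τ : U ⊆ A}. Opens contained in A: ∅.
Taking the union of these: int(A) = ∅.
cl(A) = ⋂ {C closed : A ⊆ C}. Closed sets containing A: {echo, golf}, {echo, foxtrot, golf}, {delta, echo, foxtrot, golf}.
Intersecting these: cl(A) = {echo, golf}.
∂A = cl(A) ∖ int(A) = {echo, golf} ∖ ∅ = {echo, golf}.


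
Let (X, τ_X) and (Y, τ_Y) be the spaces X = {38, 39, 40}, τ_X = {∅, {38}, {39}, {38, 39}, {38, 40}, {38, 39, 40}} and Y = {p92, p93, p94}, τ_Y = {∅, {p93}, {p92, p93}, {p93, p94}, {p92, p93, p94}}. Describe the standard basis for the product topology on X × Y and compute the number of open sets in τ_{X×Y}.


Basis B = {∅ × ∅, {38} × {p93}, {39} × {p93}, {38} × {p92, p93}, {38} × {p93, p94}, {38, 39} × {p93}, {38, 40} × {p93}, {39} × {p92, p93}, {39} × {p93, p94}, {38} × {p92, p93, p94}, {38, 39, 40} × {p93}, {39} × {p92, p93, p94}, {38, 39} × {p92, p93}, {38, 40} × {p92, p93}, {38, 39} × {p93, p94}, {38, 40} × {p93, p94}, {38, 39} × {p92, p93, p94}, {38, 40} × {p92, p93, p94}, {38, 39, 40} × {p92, p93}, {38, 39, 40} × {p93, p94}, {38, 39, 40} × {p92, p93, p94}}; |τ_{X×Y}| = 70.

Enumerate products U × V with U ∈ τ_X, V ∈ τ_Y (deduplicated):
  ∅ × ∅ = {} (∅)
  {38} × {p93} = {(38,p93)}
  {39} × {p93} = {(39,p93)}
  {38} × {p92, p93} = {(38,p92), (38,p93)}
  {38} × {p93, p94} = {(38,p93), (38,p94)}
  {38, 39} × {p93} = {(38,p93), (39,p93)}
  {38, 40} × {p93} = {(38,p93), (40,p93)}
  {39} × {p92, p93} = {(39,p92), (39,p93)}
  {39} × {p93, p94} = {(39,p93), (39,p94)}
  {38} × {p92, p93, p94} = {(38,p92), (38,p93), (38,p94)}
  {38, 39, 40} × {p93} = {(38,p93), (39,p93), (40,p93)}
  {39} × {p92, p93, p94} = {(39,p92), (39,p93), (39,p94)}
  {38, 39} × {p92, p93} = {(38,p92), (38,p93), (39,p92), (39,p93)}
  {38, 40} × {p92, p93} = {(38,p92), (38,p93), (40,p92), (40,p93)}
  {38, 39} × {p93, p94} = {(38,p93), (38,p94), (39,p93), (39,p94)}
  {38, 40} × {p93, p94} = {(38,p93), (38,p94), (40,p93), (40,p94)}
  {38, 39} × {p92, p93, p94} = {(38,p92), (38,p93), (38,p94), (39,p92), (39,p93), (39,p94)}
  {38, 40} × {p92, p93, p94} = {(38,p92), (38,p93), (38,p94), (40,p92), (40,p93), (40,p94)}
  {38, 39, 40} × {p92, p93} = {(38,p92), (38,p93), (39,p92), (39,p93), (40,p92), (40,p93)}
  {38, 39, 40} × {p93, p94} = {(38,p93), (38,p94), (39,p93), (39,p94), (40,p93), (40,p94)}
  {38, 39, 40} × {p92, p93, p94} = {(38,p92), (38,p93), (38,p94), (39,p92), (39,p93), (39,p94), (40,p92), (40,p93), (40,p94)}
These 21 distinct sets form the basis B.
Close under arbitrary unions to get τ_{X×Y}; counting gives |τ_{X×Y}| = 70.


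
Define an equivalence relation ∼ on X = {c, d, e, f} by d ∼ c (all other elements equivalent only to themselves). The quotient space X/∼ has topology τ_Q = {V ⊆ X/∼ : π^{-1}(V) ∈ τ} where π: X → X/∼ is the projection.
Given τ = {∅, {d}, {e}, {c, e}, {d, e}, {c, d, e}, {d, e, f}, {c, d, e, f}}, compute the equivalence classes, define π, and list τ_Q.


X/∼ = {[c=d], [e], [f]}; |τ_Q| = 4.

Equivalence classes: [c=d], [e], [f].
Quotient map π: X → X/∼ sends c ↦ [c=d], d ↦ [c=d], e ↦ [e], f ↦ [f].
For each subset V ⊆ X/∼, compute π^{-1}(V) ⊆ X and check whether π^{-1}(V) ∈ τ. V is open in τ_Q iff π^{-1}(V) ∈ τ.
  V = {}: π^{-1}(V) = ∅ ∈ τ ✓.
  V = {[c=d]}: π^{-1}(V) = {c, d} ∉ τ ✗.
  V = {[e]}: π^{-1}(V) = {e} ∈ τ ✓.
  V = {[c=d], [e]}: π^{-1}(V) = {c, d, e} ∈ τ ✓.
  V = {[f]}: π^{-1}(V) = {f} ∉ τ ✗.
  V = {[c=d], [f]}: π^{-1}(V) = {c, d, f} ∉ τ ✗.
  V = {[e], [f]}: π^{-1}(V) = {e, f} ∉ τ ✗.
  V = {[c=d], [e], [f]}: π^{-1}(V) = {c, d, e, f} ∈ τ ✓.
Open sets in the quotient: τ_Q = {{}, {[e]}, {[c=d], [e]}, {[c=d], [e], [f]}} (4 elements).


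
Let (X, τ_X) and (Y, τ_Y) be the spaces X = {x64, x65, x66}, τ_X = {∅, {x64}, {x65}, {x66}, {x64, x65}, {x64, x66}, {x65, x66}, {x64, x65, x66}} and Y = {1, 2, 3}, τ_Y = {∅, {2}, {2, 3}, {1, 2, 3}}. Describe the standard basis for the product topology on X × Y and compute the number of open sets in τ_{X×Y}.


Basis B = {∅ × ∅, {x64} × {2}, {x65} × {2}, {x66} × {2}, {x64} × {2, 3}, {x64, x65} × {2}, {x64, x66} × {2}, {x65} × {2, 3}, {x65, x66} × {2}, {x66} × {2, 3}, {x64} × {1, 2, 3}, {x64, x65, x66} × {2}, {x65} × {1, 2, 3}, {x66} × {1, 2, 3}, {x64, x65} × {2, 3}, {x64, x66} × {2, 3}, {x65, x66} × {2, 3}, {x64, x65} × {1, 2, 3}, {x64, x66} × {1, 2, 3}, {x64, x65, x66} × {2, 3}, {x65, x66} × {1, 2, 3}, {x64, x65, x66} × {1, 2, 3}}; |τ_{X×Y}| = 64.

Enumerate products U × V with U ∈ τ_X, V ∈ τ_Y (deduplicated):
  ∅ × ∅ = {} (∅)
  {x64} × {2} = {(x64,2)}
  {x65} × {2} = {(x65,2)}
  {x66} × {2} = {(x66,2)}
  {x64} × {2, 3} = {(x64,2), (x64,3)}
  {x64, x65} × {2} = {(x64,2), (x65,2)}
  {x64, x66} × {2} = {(x64,2), (x66,2)}
  {x65} × {2, 3} = {(x65,2), (x65,3)}
  {x65, x66} × {2} = {(x65,2), (x66,2)}
  {x66} × {2, 3} = {(x66,2), (x66,3)}
  {x64} × {1, 2, 3} = {(x64,1), (x64,2), (x64,3)}
  {x64, x65, x66} × {2} = {(x64,2), (x65,2), (x66,2)}
  {x65} × {1, 2, 3} = {(x65,1), (x65,2), (x65,3)}
  {x66} × {1, 2, 3} = {(x66,1), (x66,2), (x66,3)}
  {x64, x65} × {2, 3} = {(x64,2), (x64,3), (x65,2), (x65,3)}
  {x64, x66} × {2, 3} = {(x64,2), (x64,3), (x66,2), (x66,3)}
  {x65, x66} × {2, 3} = {(x65,2), (x65,3), (x66,2), (x66,3)}
  {x64, x65} × {1, 2, 3} = {(x64,1), (x64,2), (x64,3), (x65,1), (x65,2), (x65,3)}
  {x64, x66} × {1, 2, 3} = {(x64,1), (x64,2), (x64,3), (x66,1), (x66,2), (x66,3)}
  {x64, x65, x66} × {2, 3} = {(x64,2), (x64,3), (x65,2), (x65,3), (x66,2), (x66,3)}
  {x65, x66} × {1, 2, 3} = {(x65,1), (x65,2), (x65,3), (x66,1), (x66,2), (x66,3)}
  {x64, x65, x66} × {1, 2, 3} = {(x64,1), (x64,2), (x64,3), (x65,1), (x65,2), (x65,3), (x66,1), (x66,2), (x66,3)}
These 22 distinct sets form the basis B.
Close under arbitrary unions to get τ_{X×Y}; counting gives |τ_{X×Y}| = 64.


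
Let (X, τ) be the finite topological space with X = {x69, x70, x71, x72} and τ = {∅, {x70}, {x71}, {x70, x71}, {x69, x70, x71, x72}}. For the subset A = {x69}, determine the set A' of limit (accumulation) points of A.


A' = {x72}

For each x ∈ X, list the open sets U ∈ τ with x ∈ U, then check whether U ∩ (A ∖ {x}) ≠ ∅ for every such U.
  x = x69: open {x69, x70, x71, x72} ∋ x has {x69, x70, x71, x72} ∩ (A ∖ {x69}) = ∅, so x is NOT a limit point.
  x = x70: open {x70} ∋ x has {x70} ∩ (A ∖ {x70}) = ∅, so x is NOT a limit point.
  x = x71: open {x71} ∋ x has {x71} ∩ (A ∖ {x71}) = ∅, so x is NOT a limit point.
  x = x72: opens ∋ x are {x69, x70, x71, x72}; each meets A ∖ {x72}, so x IS a limit point.
Collecting: A' = {x72}.


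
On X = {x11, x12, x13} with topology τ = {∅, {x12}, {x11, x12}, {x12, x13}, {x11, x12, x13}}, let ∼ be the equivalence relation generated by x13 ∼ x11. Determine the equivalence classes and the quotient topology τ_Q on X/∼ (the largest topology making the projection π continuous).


X/∼ = {[x11=x13], [x12]}; |τ_Q| = 3.

Equivalence classes: [x11=x13], [x12].
Quotient map π: X → X/∼ sends x11 ↦ [x11=x13], x12 ↦ [x12], x13 ↦ [x11=x13].
For each subset V ⊆ X/∼, compute π^{-1}(V) ⊆ X and check whether π^{-1}(V) ∈ τ. V is open in τ_Q iff π^{-1}(V) ∈ τ.
  V = {}: π^{-1}(V) = ∅ ∈ τ ✓.
  V = {[x11=x13]}: π^{-1}(V) = {x11, x13} ∉ τ ✗.
  V = {[x12]}: π^{-1}(V) = {x12} ∈ τ ✓.
  V = {[x11=x13], [x12]}: π^{-1}(V) = {x11, x12, x13} ∈ τ ✓.
Open sets in the quotient: τ_Q = {{}, {[x12]}, {[x11=x13], [x12]}} (3 elements).


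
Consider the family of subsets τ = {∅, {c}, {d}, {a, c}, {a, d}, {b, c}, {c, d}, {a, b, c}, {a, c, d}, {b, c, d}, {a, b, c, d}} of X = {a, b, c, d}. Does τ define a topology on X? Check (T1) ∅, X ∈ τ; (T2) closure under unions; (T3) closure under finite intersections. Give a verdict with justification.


τ is NOT a topology on X.

Axiom (T1): ∅ ∈ τ? Yes; X ∈ τ? Yes.
Axiom (T2/T3): check pairwise unions and intersections of members of τ.
Counterexample for (T3): {a, c} ∩ {a, d} = {a} ∉ τ. Therefore τ is NOT a topology.


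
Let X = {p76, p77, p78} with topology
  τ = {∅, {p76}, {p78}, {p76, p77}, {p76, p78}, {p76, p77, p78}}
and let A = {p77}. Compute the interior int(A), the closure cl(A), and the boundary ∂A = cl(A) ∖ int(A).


int(A) = ∅, cl(A) = {p77}, ∂A = {p77}.

Closed sets in (X, τ) are complements of opens:
  closed(X, τ) = {∅, {p77}, {p78}, {p76, p77}, {p77, p78}, {p76, p77, p78}}.
int(A) = ⋃ {U ∈ τ : U ⊆ A}. Opens contained in A: ∅.
Taking the union of these: int(A) = ∅.
cl(A) = ⋂ {C closed : A ⊆ C}. Closed sets containing A: {p77}, {p76, p77}, {p77, p78}, {p76, p77, p78}.
Intersecting these: cl(A) = {p77}.
∂A = cl(A) ∖ int(A) = {p77} ∖ ∅ = {p77}.


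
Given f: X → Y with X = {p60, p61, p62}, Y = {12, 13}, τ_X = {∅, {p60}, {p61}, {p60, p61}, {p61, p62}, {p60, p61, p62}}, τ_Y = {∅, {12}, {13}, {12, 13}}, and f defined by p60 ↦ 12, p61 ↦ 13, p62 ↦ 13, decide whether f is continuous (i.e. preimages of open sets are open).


f IS continuous.

Compute f^{-1}(U) for each U ∈ τ_Y:
  U = ∅: f^{-1}(U) = ∅ ∈ τ_X ✓.
  U = {12}: f^{-1}(U) = {p60} ∈ τ_X ✓.
  U = {13}: f^{-1}(U) = {p61, p62} ∈ τ_X ✓.
  U = {12, 13}: f^{-1}(U) = {p60, p61, p62} ∈ τ_X ✓.
Every preimage lies in τ_X, so f IS continuous.


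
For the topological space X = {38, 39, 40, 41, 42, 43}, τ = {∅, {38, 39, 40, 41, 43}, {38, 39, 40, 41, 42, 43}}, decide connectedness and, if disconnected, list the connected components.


(X, τ) is connected.

Find clopen sets (U ∈ τ with X ∖ U ∈ τ):
  U = ∅, X ∖ U = {38, 39, 40, 41, 42, 43} — both open, so U is clopen.
  U = {38, 39, 40, 41, 42, 43}, X ∖ U = ∅ — both open, so U is clopen.
Only trivial clopens (∅ and X) exist, so (X, τ) is connected.
Compute connected components by grouping points that agree on all clopens:
  component: {38, 39, 40, 41, 42, 43}


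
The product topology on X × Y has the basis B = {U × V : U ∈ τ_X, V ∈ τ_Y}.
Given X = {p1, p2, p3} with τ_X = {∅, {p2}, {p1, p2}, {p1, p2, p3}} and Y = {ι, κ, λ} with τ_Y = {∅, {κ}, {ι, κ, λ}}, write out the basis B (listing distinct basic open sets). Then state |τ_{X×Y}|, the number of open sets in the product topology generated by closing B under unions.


Basis B = {∅ × ∅, {p2} × {κ}, {p1, p2} × {κ}, {p1, p2, p3} × {κ}, {p2} × {ι, κ, λ}, {p1, p2} × {ι, κ, λ}, {p1, p2, p3} × {ι, κ, λ}}; |τ_{X×Y}| = 10.

Enumerate products U × V with U ∈ τ_X, V ∈ τ_Y (deduplicated):
  ∅ × ∅ = {} (∅)
  {p2} × {κ} = {(p2,κ)}
  {p1, p2} × {κ} = {(p1,κ), (p2,κ)}
  {p1, p2, p3} × {κ} = {(p1,κ), (p2,κ), (p3,κ)}
  {p2} × {ι, κ, λ} = {(p2,ι), (p2,κ), (p2,λ)}
  {p1, p2} × {ι, κ, λ} = {(p1,ι), (p1,κ), (p1,λ), (p2,ι), (p2,κ), (p2,λ)}
  {p1, p2, p3} × {ι, κ, λ} = {(p1,ι), (p1,κ), (p1,λ), (p2,ι), (p2,κ), (p2,λ), (p3,ι), (p3,κ), (p3,λ)}
These 7 distinct sets form the basis B.
Close under arbitrary unions to get τ_{X×Y}; counting gives |τ_{X×Y}| = 10.


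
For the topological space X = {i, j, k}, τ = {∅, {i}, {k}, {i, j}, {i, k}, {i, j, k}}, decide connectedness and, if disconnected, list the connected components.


(X, τ) is disconnected; components = [{k}, {i, j}].

Find clopen sets (U ∈ τ with X ∖ U ∈ τ):
  U = ∅, X ∖ U = {i, j, k} — both open, so U is clopen.
  U = {k}, X ∖ U = {i, j} — both open, so U is clopen.
  U = {i, j}, X ∖ U = {k} — both open, so U is clopen.
  U = {i, j, k}, X ∖ U = ∅ — both open, so U is clopen.
Nontrivial clopen(s) exist: e.g. {i, j}. So (X, τ) is disconnected.
Compute connected components by grouping points that agree on all clopens:
  component: {k}
  component: {i, j}


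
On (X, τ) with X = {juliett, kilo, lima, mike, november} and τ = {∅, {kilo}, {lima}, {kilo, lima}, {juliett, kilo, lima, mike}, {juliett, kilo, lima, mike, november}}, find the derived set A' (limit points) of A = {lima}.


A' = {juliett, mike, november}

For each x ∈ X, list the open sets U ∈ τ with x ∈ U, then check whether U ∩ (A ∖ {x}) ≠ ∅ for every such U.
  x = juliett: opens ∋ x are {juliett, kilo, lima, mike}, {juliett, kilo, lima, mike, november}; each meets A ∖ {juliett}, so x IS a limit point.
  x = kilo: open {kilo} ∋ x has {kilo} ∩ (A ∖ {kilo}) = ∅, so x is NOT a limit point.
  x = lima: open {lima} ∋ x has {lima} ∩ (A ∖ {lima}) = ∅, so x is NOT a limit point.
  x = mike: opens ∋ x are {juliett, kilo, lima, mike}, {juliett, kilo, lima, mike, november}; each meets A ∖ {mike}, so x IS a limit point.
  x = november: opens ∋ x are {juliett, kilo, lima, mike, november}; each meets A ∖ {november}, so x IS a limit point.
Collecting: A' = {juliett, mike, november}.


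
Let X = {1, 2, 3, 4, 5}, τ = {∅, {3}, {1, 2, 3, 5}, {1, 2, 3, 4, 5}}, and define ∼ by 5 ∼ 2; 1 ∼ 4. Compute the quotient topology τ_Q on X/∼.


X/∼ = {[1=4], [2=5], [3]}; |τ_Q| = 3.

Equivalence classes: [1=4], [2=5], [3].
Quotient map π: X → X/∼ sends 1 ↦ [1=4], 2 ↦ [2=5], 3 ↦ [3], 4 ↦ [1=4], 5 ↦ [2=5].
For each subset V ⊆ X/∼, compute π^{-1}(V) ⊆ X and check whether π^{-1}(V) ∈ τ. V is open in τ_Q iff π^{-1}(V) ∈ τ.
  V = {}: π^{-1}(V) = ∅ ∈ τ ✓.
  V = {[1=4]}: π^{-1}(V) = {1, 4} ∉ τ ✗.
  V = {[2=5]}: π^{-1}(V) = {2, 5} ∉ τ ✗.
  V = {[1=4], [2=5]}: π^{-1}(V) = {1, 2, 4, 5} ∉ τ ✗.
  V = {[3]}: π^{-1}(V) = {3} ∈ τ ✓.
  V = {[1=4], [3]}: π^{-1}(V) = {1, 3, 4} ∉ τ ✗.
  V = {[2=5], [3]}: π^{-1}(V) = {2, 3, 5} ∉ τ ✗.
  V = {[1=4], [2=5], [3]}: π^{-1}(V) = {1, 2, 3, 4, 5} ∈ τ ✓.
Open sets in the quotient: τ_Q = {{}, {[3]}, {[1=4], [2=5], [3]}} (3 elements).


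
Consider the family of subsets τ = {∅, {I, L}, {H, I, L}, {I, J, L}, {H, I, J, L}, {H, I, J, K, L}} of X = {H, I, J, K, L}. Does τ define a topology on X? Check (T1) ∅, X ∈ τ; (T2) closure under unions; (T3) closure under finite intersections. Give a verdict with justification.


τ IS a topology on X.

Axiom (T1): ∅ ∈ τ? Yes; X ∈ τ? Yes.
Axiom (T2/T3): check pairwise unions and intersections of members of τ.
All pairwise intersections and unions checked — each lies in τ. Therefore τ satisfies (T1), (T2), (T3): it IS a topology on X.


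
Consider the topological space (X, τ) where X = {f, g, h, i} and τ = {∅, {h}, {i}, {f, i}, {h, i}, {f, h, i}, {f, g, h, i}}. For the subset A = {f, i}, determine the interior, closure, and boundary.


int(A) = {f, i}, cl(A) = {f, g, i}, ∂A = {g}.

Closed sets in (X, τ) are complements of opens:
  closed(X, τ) = {∅, {g}, {f, g}, {g, h}, {f, g, h}, {f, g, i}, {f, g, h, i}}.
int(A) = ⋃ {U ∈ τ : U ⊆ A}. Opens contained in A: ∅, {i}, {f, i}.
Taking the union of these: int(A) = {f, i}.
cl(A) = ⋂ {C closed : A ⊆ C}. Closed sets containing A: {f, g, i}, {f, g, h, i}.
Intersecting these: cl(A) = {f, g, i}.
∂A = cl(A) ∖ int(A) = {f, g, i} ∖ {f, i} = {g}.


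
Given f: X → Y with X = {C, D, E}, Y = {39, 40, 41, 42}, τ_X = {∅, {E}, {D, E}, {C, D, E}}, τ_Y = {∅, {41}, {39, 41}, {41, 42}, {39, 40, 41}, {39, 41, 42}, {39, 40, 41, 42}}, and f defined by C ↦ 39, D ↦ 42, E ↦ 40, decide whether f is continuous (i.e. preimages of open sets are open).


f is NOT continuous.

Compute f^{-1}(U) for each U ∈ τ_Y:
  U = ∅: f^{-1}(U) = ∅ ∈ τ_X ✓.
  U = {41}: f^{-1}(U) = ∅ ∈ τ_X ✓.
  U = {39, 41}: f^{-1}(U) = {C} ∉ τ_X ✗.
  U = {41, 42}: f^{-1}(U) = {D} ∉ τ_X ✗.
  U = {39, 40, 41}: f^{-1}(U) = {C, E} ∉ τ_X ✗.
  U = {39, 41, 42}: f^{-1}(U) = {C, D} ∉ τ_X ✗.
  U = {39, 40, 41, 42}: f^{-1}(U) = {C, D, E} ∈ τ_X ✓.
Found U = {39, 41} with f^{-1}(U) = {C} not in τ_X. Therefore f is NOT continuous.


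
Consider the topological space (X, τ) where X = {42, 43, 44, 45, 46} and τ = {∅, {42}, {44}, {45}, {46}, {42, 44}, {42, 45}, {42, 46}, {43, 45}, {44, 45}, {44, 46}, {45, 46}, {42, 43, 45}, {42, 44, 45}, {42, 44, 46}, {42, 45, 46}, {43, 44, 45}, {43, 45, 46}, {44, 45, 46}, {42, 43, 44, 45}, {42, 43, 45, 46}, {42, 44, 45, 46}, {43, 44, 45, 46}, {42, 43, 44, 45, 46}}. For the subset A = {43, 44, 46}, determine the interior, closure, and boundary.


int(A) = {44, 46}, cl(A) = {43, 44, 46}, ∂A = {43}.

Closed sets in (X, τ) are complements of opens:
  closed(X, τ) = {∅, {42}, {43}, {44}, {46}, {42, 43}, {42, 44}, {42, 46}, {43, 44}, {43, 45}, {43, 46}, {44, 46}, {42, 43, 44}, {42, 43, 45}, {42, 43, 46}, {42, 44, 46}, {43, 44, 45}, {43, 44, 46}, {43, 45, 46}, {42, 43, 44, 45}, {42, 43, 44, 46}, {42, 43, 45, 46}, {43, 44, 45, 46}, {42, 43, 44, 45, 46}}.
int(A) = ⋃ {U ∈ τ : U ⊆ A}. Opens contained in A: ∅, {44}, {46}, {44, 46}.
Taking the union of these: int(A) = {44, 46}.
cl(A) = ⋂ {C closed : A ⊆ C}. Closed sets containing A: {43, 44, 46}, {42, 43, 44, 46}, {43, 44, 45, 46}, {42, 43, 44, 45, 46}.
Intersecting these: cl(A) = {43, 44, 46}.
∂A = cl(A) ∖ int(A) = {43, 44, 46} ∖ {44, 46} = {43}.


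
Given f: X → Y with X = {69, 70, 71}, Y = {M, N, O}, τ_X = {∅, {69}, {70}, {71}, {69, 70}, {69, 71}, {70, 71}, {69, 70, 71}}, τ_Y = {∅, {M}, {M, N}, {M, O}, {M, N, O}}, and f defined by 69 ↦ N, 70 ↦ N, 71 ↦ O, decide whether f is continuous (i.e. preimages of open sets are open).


f IS continuous.

Compute f^{-1}(U) for each U ∈ τ_Y:
  U = ∅: f^{-1}(U) = ∅ ∈ τ_X ✓.
  U = {M}: f^{-1}(U) = ∅ ∈ τ_X ✓.
  U = {M, N}: f^{-1}(U) = {69, 70} ∈ τ_X ✓.
  U = {M, O}: f^{-1}(U) = {71} ∈ τ_X ✓.
  U = {M, N, O}: f^{-1}(U) = {69, 70, 71} ∈ τ_X ✓.
Every preimage lies in τ_X, so f IS continuous.


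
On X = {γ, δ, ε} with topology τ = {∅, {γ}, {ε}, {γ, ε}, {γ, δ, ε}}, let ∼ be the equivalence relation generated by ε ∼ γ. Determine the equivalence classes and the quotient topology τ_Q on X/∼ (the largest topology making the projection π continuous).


X/∼ = {[γ=ε], [δ]}; |τ_Q| = 3.

Equivalence classes: [γ=ε], [δ].
Quotient map π: X → X/∼ sends γ ↦ [γ=ε], δ ↦ [δ], ε ↦ [γ=ε].
For each subset V ⊆ X/∼, compute π^{-1}(V) ⊆ X and check whether π^{-1}(V) ∈ τ. V is open in τ_Q iff π^{-1}(V) ∈ τ.
  V = {}: π^{-1}(V) = ∅ ∈ τ ✓.
  V = {[γ=ε]}: π^{-1}(V) = {γ, ε} ∈ τ ✓.
  V = {[δ]}: π^{-1}(V) = {δ} ∉ τ ✗.
  V = {[γ=ε], [δ]}: π^{-1}(V) = {γ, δ, ε} ∈ τ ✓.
Open sets in the quotient: τ_Q = {{}, {[γ=ε]}, {[γ=ε], [δ]}} (3 elements).


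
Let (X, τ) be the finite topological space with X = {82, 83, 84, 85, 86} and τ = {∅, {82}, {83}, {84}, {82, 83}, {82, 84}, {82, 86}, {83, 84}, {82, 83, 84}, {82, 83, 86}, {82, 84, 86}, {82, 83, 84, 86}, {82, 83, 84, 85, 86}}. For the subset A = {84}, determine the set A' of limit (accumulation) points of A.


A' = {85}

For each x ∈ X, list the open sets U ∈ τ with x ∈ U, then check whether U ∩ (A ∖ {x}) ≠ ∅ for every such U.
  x = 82: open {82} ∋ x has {82} ∩ (A ∖ {82}) = ∅, so x is NOT a limit point.
  x = 83: open {83} ∋ x has {83} ∩ (A ∖ {83}) = ∅, so x is NOT a limit point.
  x = 84: open {84} ∋ x has {84} ∩ (A ∖ {84}) = ∅, so x is NOT a limit point.
  x = 85: opens ∋ x are {82, 83, 84, 85, 86}; each meets A ∖ {85}, so x IS a limit point.
  x = 86: open {82, 86} ∋ x has {82, 86} ∩ (A ∖ {86}) = ∅, so x is NOT a limit point.
Collecting: A' = {85}.


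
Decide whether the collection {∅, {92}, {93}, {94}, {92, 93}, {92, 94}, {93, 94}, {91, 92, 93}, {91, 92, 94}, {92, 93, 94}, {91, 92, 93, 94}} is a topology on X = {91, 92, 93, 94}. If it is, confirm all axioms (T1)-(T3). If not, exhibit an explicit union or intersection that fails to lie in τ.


τ is NOT a topology on X.

Axiom (T1): ∅ ∈ τ? Yes; X ∈ τ? Yes.
Axiom (T2/T3): check pairwise unions and intersections of members of τ.
Counterexample for (T3): {91, 92, 93} ∩ {91, 92, 94} = {91, 92} ∉ τ. Therefore τ is NOT a topology.


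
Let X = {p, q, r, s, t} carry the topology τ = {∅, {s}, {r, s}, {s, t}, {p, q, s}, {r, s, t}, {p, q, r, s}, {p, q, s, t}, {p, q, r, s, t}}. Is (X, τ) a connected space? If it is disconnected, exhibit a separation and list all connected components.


(X, τ) is connected.

Find clopen sets (U ∈ τ with X ∖ U ∈ τ):
  U = ∅, X ∖ U = {p, q, r, s, t} — both open, so U is clopen.
  U = {p, q, r, s, t}, X ∖ U = ∅ — both open, so U is clopen.
Only trivial clopens (∅ and X) exist, so (X, τ) is connected.
Compute connected components by grouping points that agree on all clopens:
  component: {p, q, r, s, t}


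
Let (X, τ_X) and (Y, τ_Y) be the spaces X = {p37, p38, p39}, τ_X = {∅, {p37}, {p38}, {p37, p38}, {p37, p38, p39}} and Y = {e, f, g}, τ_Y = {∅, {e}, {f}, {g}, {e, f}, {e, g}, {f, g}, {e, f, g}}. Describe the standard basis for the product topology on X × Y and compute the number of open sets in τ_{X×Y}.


Basis B = {∅ × ∅, {p37} × {e}, {p37} × {f}, {p37} × {g}, {p38} × {e}, {p38} × {f}, {p38} × {g}, {p37} × {e, f}, {p37} × {e, g}, {p37, p38} × {e}, {p37} × {f, g}, {p37, p38} × {f}, {p37, p38} × {g}, {p38} × {e, f}, {p38} × {e, g}, {p38} × {f, g}, {p37} × {e, f, g}, {p37, p38, p39} × {e}, {p37, p38, p39} × {f}, {p37, p38, p39} × {g}, {p38} × {e, f, g}, {p37, p38} × {e, f}, {p37, p38} × {e, g}, {p37, p38} × {f, g}, {p37, p38} × {e, f, g}, {p37, p38, p39} × {e, f}, {p37, p38, p39} × {e, g}, {p37, p38, p39} × {f, g}, {p37, p38, p39} × {e, f, g}}; |τ_{X×Y}| = 125.

Enumerate products U × V with U ∈ τ_X, V ∈ τ_Y (deduplicated):
  ∅ × ∅ = {} (∅)
  {p37} × {e} = {(p37,e)}
  {p37} × {f} = {(p37,f)}
  {p37} × {g} = {(p37,g)}
  {p38} × {e} = {(p38,e)}
  {p38} × {f} = {(p38,f)}
  {p38} × {g} = {(p38,g)}
  {p37} × {e, f} = {(p37,e), (p37,f)}
  {p37} × {e, g} = {(p37,e), (p37,g)}
  {p37, p38} × {e} = {(p37,e), (p38,e)}
  {p37} × {f, g} = {(p37,f), (p37,g)}
  {p37, p38} × {f} = {(p37,f), (p38,f)}
  {p37, p38} × {g} = {(p37,g), (p38,g)}
  {p38} × {e, f} = {(p38,e), (p38,f)}
  {p38} × {e, g} = {(p38,e), (p38,g)}
  {p38} × {f, g} = {(p38,f), (p38,g)}
  {p37} × {e, f, g} = {(p37,e), (p37,f), (p37,g)}
  {p37, p38, p39} × {e} = {(p37,e), (p38,e), (p39,e)}
  {p37, p38, p39} × {f} = {(p37,f), (p38,f), (p39,f)}
  {p37, p38, p39} × {g} = {(p37,g), (p38,g), (p39,g)}
  {p38} × {e, f, g} = {(p38,e), (p38,f), (p38,g)}
  {p37, p38} × {e, f} = {(p37,e), (p37,f), (p38,e), (p38,f)}
  {p37, p38} × {e, g} = {(p37,e), (p37,g), (p38,e), (p38,g)}
  {p37, p38} × {f, g} = {(p37,f), (p37,g), (p38,f), (p38,g)}
  {p37, p38} × {e, f, g} = {(p37,e), (p37,f), (p37,g), (p38,e), (p38,f), (p38,g)}
  {p37, p38, p39} × {e, f} = {(p37,e), (p37,f), (p38,e), (p38,f), (p39,e), (p39,f)}
  {p37, p38, p39} × {e, g} = {(p37,e), (p37,g), (p38,e), (p38,g), (p39,e), (p39,g)}
  {p37, p38, p39} × {f, g} = {(p37,f), (p37,g), (p38,f), (p38,g), (p39,f), (p39,g)}
  {p37, p38, p39} × {e, f, g} = {(p37,e), (p37,f), (p37,g), (p38,e), (p38,f), (p38,g), (p39,e), (p39,f), (p39,g)}
These 29 distinct sets form the basis B.
Close under arbitrary unions to get τ_{X×Y}; counting gives |τ_{X×Y}| = 125.


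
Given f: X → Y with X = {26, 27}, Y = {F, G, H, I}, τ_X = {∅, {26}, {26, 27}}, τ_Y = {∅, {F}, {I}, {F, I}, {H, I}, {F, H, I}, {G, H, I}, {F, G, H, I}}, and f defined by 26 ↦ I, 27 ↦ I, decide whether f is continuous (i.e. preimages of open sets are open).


f IS continuous.

Compute f^{-1}(U) for each U ∈ τ_Y:
  U = ∅: f^{-1}(U) = ∅ ∈ τ_X ✓.
  U = {F}: f^{-1}(U) = ∅ ∈ τ_X ✓.
  U = {I}: f^{-1}(U) = {26, 27} ∈ τ_X ✓.
  U = {F, I}: f^{-1}(U) = {26, 27} ∈ τ_X ✓.
  U = {H, I}: f^{-1}(U) = {26, 27} ∈ τ_X ✓.
  U = {F, H, I}: f^{-1}(U) = {26, 27} ∈ τ_X ✓.
  U = {G, H, I}: f^{-1}(U) = {26, 27} ∈ τ_X ✓.
  U = {F, G, H, I}: f^{-1}(U) = {26, 27} ∈ τ_X ✓.
Every preimage lies in τ_X, so f IS continuous.


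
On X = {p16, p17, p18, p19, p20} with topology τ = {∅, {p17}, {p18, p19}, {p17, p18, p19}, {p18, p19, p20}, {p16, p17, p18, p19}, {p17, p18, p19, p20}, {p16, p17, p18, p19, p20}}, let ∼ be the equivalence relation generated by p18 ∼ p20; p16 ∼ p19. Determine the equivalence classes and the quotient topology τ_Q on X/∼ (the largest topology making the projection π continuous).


X/∼ = {[p16=p19], [p17], [p18=p20]}; |τ_Q| = 3.

Equivalence classes: [p16=p19], [p17], [p18=p20].
Quotient map π: X → X/∼ sends p16 ↦ [p16=p19], p17 ↦ [p17], p18 ↦ [p18=p20], p19 ↦ [p16=p19], p20 ↦ [p18=p20].
For each subset V ⊆ X/∼, compute π^{-1}(V) ⊆ X and check whether π^{-1}(V) ∈ τ. V is open in τ_Q iff π^{-1}(V) ∈ τ.
  V = {}: π^{-1}(V) = ∅ ∈ τ ✓.
  V = {[p16=p19]}: π^{-1}(V) = {p16, p19} ∉ τ ✗.
  V = {[p17]}: π^{-1}(V) = {p17} ∈ τ ✓.
  V = {[p16=p19], [p17]}: π^{-1}(V) = {p16, p17, p19} ∉ τ ✗.
  V = {[p18=p20]}: π^{-1}(V) = {p18, p20} ∉ τ ✗.
  V = {[p16=p19], [p18=p20]}: π^{-1}(V) = {p16, p18, p19, p20} ∉ τ ✗.
  V = {[p17], [p18=p20]}: π^{-1}(V) = {p17, p18, p20} ∉ τ ✗.
  V = {[p16=p19], [p17], [p18=p20]}: π^{-1}(V) = {p16, p17, p18, p19, p20} ∈ τ ✓.
Open sets in the quotient: τ_Q = {{}, {[p17]}, {[p16=p19], [p17], [p18=p20]}} (3 elements).


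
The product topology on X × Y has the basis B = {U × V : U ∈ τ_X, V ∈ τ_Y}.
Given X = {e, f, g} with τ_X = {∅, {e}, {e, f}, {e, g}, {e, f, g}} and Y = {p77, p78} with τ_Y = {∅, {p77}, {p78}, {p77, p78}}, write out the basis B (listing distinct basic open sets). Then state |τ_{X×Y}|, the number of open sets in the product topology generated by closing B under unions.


Basis B = {∅ × ∅, {e} × {p77}, {e} × {p78}, {e} × {p77, p78}, {e, f} × {p77}, {e, g} × {p77}, {e, f} × {p78}, {e, g} × {p78}, {e, f, g} × {p77}, {e, f, g} × {p78}, {e, f} × {p77, p78}, {e, g} × {p77, p78}, {e, f, g} × {p77, p78}}; |τ_{X×Y}| = 25.

Enumerate products U × V with U ∈ τ_X, V ∈ τ_Y (deduplicated):
  ∅ × ∅ = {} (∅)
  {e} × {p77} = {(e,p77)}
  {e} × {p78} = {(e,p78)}
  {e} × {p77, p78} = {(e,p77), (e,p78)}
  {e, f} × {p77} = {(e,p77), (f,p77)}
  {e, g} × {p77} = {(e,p77), (g,p77)}
  {e, f} × {p78} = {(e,p78), (f,p78)}
  {e, g} × {p78} = {(e,p78), (g,p78)}
  {e, f, g} × {p77} = {(e,p77), (f,p77), (g,p77)}
  {e, f, g} × {p78} = {(e,p78), (f,p78), (g,p78)}
  {e, f} × {p77, p78} = {(e,p77), (e,p78), (f,p77), (f,p78)}
  {e, g} × {p77, p78} = {(e,p77), (e,p78), (g,p77), (g,p78)}
  {e, f, g} × {p77, p78} = {(e,p77), (e,p78), (f,p77), (f,p78), (g,p77), (g,p78)}
These 13 distinct sets form the basis B.
Close under arbitrary unions to get τ_{X×Y}; counting gives |τ_{X×Y}| = 25.


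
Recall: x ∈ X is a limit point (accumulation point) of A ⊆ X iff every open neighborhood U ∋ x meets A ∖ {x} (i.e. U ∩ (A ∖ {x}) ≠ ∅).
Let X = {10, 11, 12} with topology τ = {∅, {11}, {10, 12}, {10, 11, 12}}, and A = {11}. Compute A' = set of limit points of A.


A' = ∅

For each x ∈ X, list the open sets U ∈ τ with x ∈ U, then check whether U ∩ (A ∖ {x}) ≠ ∅ for every such U.
  x = 10: open {10, 12} ∋ x has {10, 12} ∩ (A ∖ {10}) = ∅, so x is NOT a limit point.
  x = 11: open {11} ∋ x has {11} ∩ (A ∖ {11}) = ∅, so x is NOT a limit point.
  x = 12: open {10, 12} ∋ x has {10, 12} ∩ (A ∖ {12}) = ∅, so x is NOT a limit point.
Collecting: A' = ∅.


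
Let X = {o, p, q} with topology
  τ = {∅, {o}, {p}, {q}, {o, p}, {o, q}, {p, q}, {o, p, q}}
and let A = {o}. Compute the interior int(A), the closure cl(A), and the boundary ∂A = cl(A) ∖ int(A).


int(A) = {o}, cl(A) = {o}, ∂A = ∅.

Closed sets in (X, τ) are complements of opens:
  closed(X, τ) = {∅, {o}, {p}, {q}, {o, p}, {o, q}, {p, q}, {o, p, q}}.
int(A) = ⋃ {U ∈ τ : U ⊆ A}. Opens contained in A: ∅, {o}.
Taking the union of these: int(A) = {o}.
cl(A) = ⋂ {C closed : A ⊆ C}. Closed sets containing A: {o}, {o, p}, {o, q}, {o, p, q}.
Intersecting these: cl(A) = {o}.
∂A = cl(A) ∖ int(A) = {o} ∖ {o} = ∅.


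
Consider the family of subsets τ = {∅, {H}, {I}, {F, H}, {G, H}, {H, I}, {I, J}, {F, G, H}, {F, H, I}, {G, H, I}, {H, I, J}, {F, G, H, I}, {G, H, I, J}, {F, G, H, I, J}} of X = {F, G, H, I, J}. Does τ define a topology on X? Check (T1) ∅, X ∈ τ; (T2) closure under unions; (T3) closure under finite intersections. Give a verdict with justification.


τ is NOT a topology on X.

Axiom (T1): ∅ ∈ τ? Yes; X ∈ τ? Yes.
Axiom (T2/T3): check pairwise unions and intersections of members of τ.
Counterexample for (T2): {F, H} ∪ {I, J} = {F, H, I, J} ∉ τ. Therefore τ is NOT a topology.


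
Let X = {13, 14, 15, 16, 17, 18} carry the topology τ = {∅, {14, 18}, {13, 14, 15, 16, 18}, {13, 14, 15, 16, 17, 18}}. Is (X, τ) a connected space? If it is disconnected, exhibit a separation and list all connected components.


(X, τ) is connected.

Find clopen sets (U ∈ τ with X ∖ U ∈ τ):
  U = ∅, X ∖ U = {13, 14, 15, 16, 17, 18} — both open, so U is clopen.
  U = {13, 14, 15, 16, 17, 18}, X ∖ U = ∅ — both open, so U is clopen.
Only trivial clopens (∅ and X) exist, so (X, τ) is connected.
Compute connected components by grouping points that agree on all clopens:
  component: {13, 14, 15, 16, 17, 18}


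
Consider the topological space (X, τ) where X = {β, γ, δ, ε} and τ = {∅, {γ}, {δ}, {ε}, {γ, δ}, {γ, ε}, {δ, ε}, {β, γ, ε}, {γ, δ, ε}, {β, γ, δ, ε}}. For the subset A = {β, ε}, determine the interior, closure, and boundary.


int(A) = {ε}, cl(A) = {β, ε}, ∂A = {β}.

Closed sets in (X, τ) are complements of opens:
  closed(X, τ) = {∅, {β}, {δ}, {β, γ}, {β, δ}, {β, ε}, {β, γ, δ}, {β, γ, ε}, {β, δ, ε}, {β, γ, δ, ε}}.
int(A) = ⋃ {U ∈ τ : U ⊆ A}. Opens contained in A: ∅, {ε}.
Taking the union of these: int(A) = {ε}.
cl(A) = ⋂ {C closed : A ⊆ C}. Closed sets containing A: {β, ε}, {β, γ, ε}, {β, δ, ε}, {β, γ, δ, ε}.
Intersecting these: cl(A) = {β, ε}.
∂A = cl(A) ∖ int(A) = {β, ε} ∖ {ε} = {β}.


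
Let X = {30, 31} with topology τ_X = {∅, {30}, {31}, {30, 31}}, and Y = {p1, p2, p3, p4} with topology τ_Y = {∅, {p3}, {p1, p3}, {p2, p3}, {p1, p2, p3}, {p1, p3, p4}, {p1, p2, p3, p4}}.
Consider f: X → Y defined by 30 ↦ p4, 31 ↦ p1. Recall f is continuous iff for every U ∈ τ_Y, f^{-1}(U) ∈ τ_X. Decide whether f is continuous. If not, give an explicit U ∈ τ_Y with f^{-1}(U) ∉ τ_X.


f IS continuous.

Compute f^{-1}(U) for each U ∈ τ_Y:
  U = ∅: f^{-1}(U) = ∅ ∈ τ_X ✓.
  U = {p3}: f^{-1}(U) = ∅ ∈ τ_X ✓.
  U = {p1, p3}: f^{-1}(U) = {31} ∈ τ_X ✓.
  U = {p2, p3}: f^{-1}(U) = ∅ ∈ τ_X ✓.
  U = {p1, p2, p3}: f^{-1}(U) = {31} ∈ τ_X ✓.
  U = {p1, p3, p4}: f^{-1}(U) = {30, 31} ∈ τ_X ✓.
  U = {p1, p2, p3, p4}: f^{-1}(U) = {30, 31} ∈ τ_X ✓.
Every preimage lies in τ_X, so f IS continuous.


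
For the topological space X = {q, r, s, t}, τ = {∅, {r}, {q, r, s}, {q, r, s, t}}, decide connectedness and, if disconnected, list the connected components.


(X, τ) is connected.

Find clopen sets (U ∈ τ with X ∖ U ∈ τ):
  U = ∅, X ∖ U = {q, r, s, t} — both open, so U is clopen.
  U = {q, r, s, t}, X ∖ U = ∅ — both open, so U is clopen.
Only trivial clopens (∅ and X) exist, so (X, τ) is connected.
Compute connected components by grouping points that agree on all clopens:
  component: {q, r, s, t}


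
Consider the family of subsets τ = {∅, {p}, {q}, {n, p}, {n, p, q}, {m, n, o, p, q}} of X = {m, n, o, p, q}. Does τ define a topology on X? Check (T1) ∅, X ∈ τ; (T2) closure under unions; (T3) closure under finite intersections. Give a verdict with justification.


τ is NOT a topology on X.

Axiom (T1): ∅ ∈ τ? Yes; X ∈ τ? Yes.
Axiom (T2/T3): check pairwise unions and intersections of members of τ.
Counterexample for (T2): {p} ∪ {q} = {p, q} ∉ τ. Therefore τ is NOT a topology.


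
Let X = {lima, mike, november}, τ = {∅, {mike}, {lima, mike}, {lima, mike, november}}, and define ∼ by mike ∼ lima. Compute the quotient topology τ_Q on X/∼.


X/∼ = {[lima=mike], [november]}; |τ_Q| = 3.

Equivalence classes: [lima=mike], [november].
Quotient map π: X → X/∼ sends lima ↦ [lima=mike], mike ↦ [lima=mike], november ↦ [november].
For each subset V ⊆ X/∼, compute π^{-1}(V) ⊆ X and check whether π^{-1}(V) ∈ τ. V is open in τ_Q iff π^{-1}(V) ∈ τ.
  V = {}: π^{-1}(V) = ∅ ∈ τ ✓.
  V = {[lima=mike]}: π^{-1}(V) = {lima, mike} ∈ τ ✓.
  V = {[november]}: π^{-1}(V) = {november} ∉ τ ✗.
  V = {[lima=mike], [november]}: π^{-1}(V) = {lima, mike, november} ∈ τ ✓.
Open sets in the quotient: τ_Q = {{}, {[lima=mike]}, {[lima=mike], [november]}} (3 elements).
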